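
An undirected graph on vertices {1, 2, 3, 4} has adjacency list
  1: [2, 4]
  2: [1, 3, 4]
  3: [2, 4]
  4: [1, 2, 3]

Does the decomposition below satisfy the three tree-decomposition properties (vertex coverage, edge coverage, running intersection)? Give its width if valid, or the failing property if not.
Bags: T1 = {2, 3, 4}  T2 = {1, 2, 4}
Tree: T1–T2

Every vertex of G appears in some bag (union = {1, 2, 3, 4}); every edge is covered by a bag; and for each vertex v the set of bags containing v is connected in the bag tree. The decomposition is therefore valid. The largest bag has 3 vertices, so the width is 2.

Yes; width 2.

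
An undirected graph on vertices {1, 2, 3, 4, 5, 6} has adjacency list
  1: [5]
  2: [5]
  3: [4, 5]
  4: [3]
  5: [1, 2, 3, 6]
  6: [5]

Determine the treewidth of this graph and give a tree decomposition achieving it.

Every bag has size at most 2, so the width is 2 − 1 = 1 and tw(G) ≤ 1. Since G has at least one edge (e.g. 4–3), it is not an edgeless graph, so tw(G) ≥ 1. The upper and lower bounds meet at 1, so that is the treewidth.

Treewidth 1.
Bags: B1 = {3, 4}  B2 = {3, 5}  B3 = {5, 6}  B4 = {1, 5}  B5 = {2, 5}
Tree: B1–B2, B2–B3, B3–B4, B4–B5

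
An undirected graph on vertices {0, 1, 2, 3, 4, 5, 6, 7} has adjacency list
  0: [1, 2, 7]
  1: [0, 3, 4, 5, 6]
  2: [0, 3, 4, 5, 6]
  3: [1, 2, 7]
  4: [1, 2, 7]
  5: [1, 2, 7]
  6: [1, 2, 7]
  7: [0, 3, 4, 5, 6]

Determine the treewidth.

3

A width-3 tree decomposition is:
Bags: B1 = {0, 1, 2, 7}  B2 = {1, 2, 3, 7}  B3 = {1, 2, 6, 7}  B4 = {1, 2, 4, 7}  B5 = {1, 2, 5, 7}
Tree: B1–B2, B2–B3, B3–B4, B4–B5
Each bag holds 4 vertices, so the decomposition has width 3, which upper-bounds the treewidth. For the lower bound: the 4 vertex sets {0,2}, {3,7}, {1}, {6} are disjoint, each induces a connected subgraph, and every pair is joined by at least one edge of G. Contracting each set to a single vertex therefore yields K_{4} as a minor, and since treewidth is minor-monotone, tw(G) ≥ tw(K_{4}) = 3. The upper and lower bounds meet at 3, so that is the treewidth.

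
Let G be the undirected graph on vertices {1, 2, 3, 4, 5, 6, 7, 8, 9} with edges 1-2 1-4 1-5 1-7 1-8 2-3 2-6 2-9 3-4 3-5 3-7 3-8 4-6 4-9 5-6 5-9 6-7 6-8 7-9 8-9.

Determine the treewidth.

4

A width-4 tree decomposition is:
Bags: B1 = {1, 3, 5, 6, 9}  B2 = {1, 2, 3, 6, 9}  B3 = {1, 3, 6, 7, 9}  B4 = {1, 3, 6, 8, 9}  B5 = {1, 3, 4, 6, 9}
Tree: B1–B2, B2–B3, B3–B4, B4–B5
The largest bag has 5 vertices, giving width 4; this decomposition certifies tw(G) ≤ 4. For the lower bound: the 5 vertex sets {5,6}, {1,2}, {7,9}, {3}, {8} are disjoint, each induces a connected subgraph, and every pair is joined by at least one edge of G. Contracting each set to a single vertex therefore yields K_{5} as a minor, and since treewidth is minor-monotone, tw(G) ≥ tw(K_{5}) = 4. Therefore the treewidth is 4.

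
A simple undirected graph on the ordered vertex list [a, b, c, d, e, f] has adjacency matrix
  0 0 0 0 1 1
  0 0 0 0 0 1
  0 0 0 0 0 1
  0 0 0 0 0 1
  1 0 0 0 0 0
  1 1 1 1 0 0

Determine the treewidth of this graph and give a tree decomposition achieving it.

Every bag has size at most 2, so the width is 2 − 1 = 1 and tw(G) ≤ 1. G has an edge, so its treewidth is at least 1. Therefore the treewidth is 1.

Treewidth 1.
Bags: B1 = {d, f}  B2 = {c, f}  B3 = {b, f}  B4 = {a, f}  B5 = {a, e}
Tree: B1–B2, B1–B3, B2–B4, B4–B5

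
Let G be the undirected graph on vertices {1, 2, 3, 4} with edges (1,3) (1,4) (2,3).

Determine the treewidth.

A width-1 tree decomposition is:
Bags: B1 = {2, 3}  B2 = {1, 3}  B3 = {1, 4}
Tree: B1–B2, B2–B3
Every bag has size at most 2, so the width is 2 − 1 = 1 and tw(G) ≤ 1. Since G has at least one edge (e.g. 2–3), it is not an edgeless graph, so tw(G) ≥ 1. Hence tw(G) = 1 exactly.

1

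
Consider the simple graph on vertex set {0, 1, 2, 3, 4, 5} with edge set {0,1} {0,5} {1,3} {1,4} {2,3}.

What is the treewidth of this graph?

A width-1 tree decomposition is:
Bags: B1 = {0, 1}  B2 = {0, 5}  B3 = {1, 3}  B4 = {2, 3}  B5 = {1, 4}
Tree: B1–B2, B1–B3, B3–B4, B1–B5
The largest bag has 2 vertices, giving width 1; this decomposition certifies tw(G) ≤ 1. Since G has at least one edge (e.g. 0–1), it is not an edgeless graph, so tw(G) ≥ 1. Hence tw(G) = 1 exactly.

1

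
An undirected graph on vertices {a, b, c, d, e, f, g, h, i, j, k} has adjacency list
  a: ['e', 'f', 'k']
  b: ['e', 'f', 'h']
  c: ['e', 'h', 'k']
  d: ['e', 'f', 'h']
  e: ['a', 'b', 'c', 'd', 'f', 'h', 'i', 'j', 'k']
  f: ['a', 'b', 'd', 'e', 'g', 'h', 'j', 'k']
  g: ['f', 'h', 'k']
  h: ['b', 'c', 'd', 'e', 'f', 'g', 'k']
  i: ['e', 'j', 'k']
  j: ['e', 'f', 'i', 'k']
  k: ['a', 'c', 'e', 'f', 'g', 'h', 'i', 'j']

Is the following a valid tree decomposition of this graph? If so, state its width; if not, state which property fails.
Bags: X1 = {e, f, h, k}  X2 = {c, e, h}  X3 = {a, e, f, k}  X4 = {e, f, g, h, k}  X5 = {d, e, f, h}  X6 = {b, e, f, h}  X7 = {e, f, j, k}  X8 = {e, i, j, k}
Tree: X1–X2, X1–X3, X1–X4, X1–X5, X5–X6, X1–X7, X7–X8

No — edge (k,c) lies in no bag.

A tree decomposition must satisfy three properties: every vertex lies in some bag; for every edge, both endpoints lie together in some bag; and for every vertex, the bags containing it form a connected subtree. Here edge (k,c) lies in no bag, so the decomposition is invalid.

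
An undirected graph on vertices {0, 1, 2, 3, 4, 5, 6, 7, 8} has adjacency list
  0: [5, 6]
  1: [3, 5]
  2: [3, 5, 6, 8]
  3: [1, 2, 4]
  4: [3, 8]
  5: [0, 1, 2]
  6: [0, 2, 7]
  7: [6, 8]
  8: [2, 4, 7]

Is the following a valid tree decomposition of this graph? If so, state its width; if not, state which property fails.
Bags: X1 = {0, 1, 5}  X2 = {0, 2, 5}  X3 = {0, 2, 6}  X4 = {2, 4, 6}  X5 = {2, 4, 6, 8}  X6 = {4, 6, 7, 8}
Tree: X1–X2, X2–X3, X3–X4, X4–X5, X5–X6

No — vertex 3 appears in no bag.

A tree decomposition must satisfy three properties: every vertex lies in some bag; for every edge, both endpoints lie together in some bag; and for every vertex, the bags containing it form a connected subtree. Here vertex 3 appears in no bag, so the decomposition is invalid.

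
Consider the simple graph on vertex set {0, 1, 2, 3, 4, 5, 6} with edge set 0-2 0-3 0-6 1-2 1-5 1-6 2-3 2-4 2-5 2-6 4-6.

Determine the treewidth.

2

A width-2 tree decomposition is:
Bags: B1 = {1, 2, 6}  B2 = {0, 2, 6}  B3 = {1, 2, 5}  B4 = {2, 4, 6}  B5 = {0, 2, 3}
Tree: B1–B2, B1–B3, B2–B4, B2–B5
Every bag has size at most 3, so the width is 3 − 1 = 2 and tw(G) ≤ 2. For the lower bound, the 3 vertices {0, 2, 3} are pairwise adjacent, and any tree decomposition puts a clique entirely inside one bag — forcing width ≥ 2. Combining the bounds, tw(G) = 2.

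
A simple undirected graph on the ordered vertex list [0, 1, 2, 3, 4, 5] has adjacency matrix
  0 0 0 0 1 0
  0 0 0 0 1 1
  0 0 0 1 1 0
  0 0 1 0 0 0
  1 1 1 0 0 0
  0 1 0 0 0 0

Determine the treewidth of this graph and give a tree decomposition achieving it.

The largest bag has 2 vertices, giving width 1; this decomposition certifies tw(G) ≤ 1. Any graph with an edge has treewidth ≥ 1, and G has the edge 4–2. Therefore the treewidth is 1.

Treewidth 1.
One such decomposition:
Bags: B1 = {2, 4}  B2 = {1, 4}  B3 = {1, 5}  B4 = {2, 3}  B5 = {0, 4}
Tree: B1–B2, B2–B3, B1–B4, B1–B5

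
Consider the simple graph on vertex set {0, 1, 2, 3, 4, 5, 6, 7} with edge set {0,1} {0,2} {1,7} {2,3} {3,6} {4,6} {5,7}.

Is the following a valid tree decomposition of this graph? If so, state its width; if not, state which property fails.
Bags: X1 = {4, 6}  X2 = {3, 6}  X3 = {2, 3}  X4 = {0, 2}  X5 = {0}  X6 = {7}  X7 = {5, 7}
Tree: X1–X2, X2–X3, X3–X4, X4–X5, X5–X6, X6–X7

A tree decomposition must satisfy three properties: every vertex lies in some bag; for every edge, both endpoints lie together in some bag; and for every vertex, the bags containing it form a connected subtree. Here vertex 1 appears in no bag, so the decomposition is invalid.

No — vertex 1 appears in no bag.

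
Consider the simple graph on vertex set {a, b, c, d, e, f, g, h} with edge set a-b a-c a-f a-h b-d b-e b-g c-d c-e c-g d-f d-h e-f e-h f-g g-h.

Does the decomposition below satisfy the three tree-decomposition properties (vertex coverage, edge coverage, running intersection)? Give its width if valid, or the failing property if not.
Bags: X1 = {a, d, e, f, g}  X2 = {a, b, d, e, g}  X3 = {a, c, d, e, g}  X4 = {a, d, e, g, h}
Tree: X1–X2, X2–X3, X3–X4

Vertex coverage: the bags together contain {a, b, c, d, e, f, g, h}, the full vertex set. Edge coverage: each edge of G has both endpoints in at least one bag. Running intersection: for every vertex, the bags containing it form a connected subtree. All three properties hold, so this is a valid tree decomposition of width max|bag| − 1 = 4, and hence tw(G) ≤ 4.

Yes; width 4.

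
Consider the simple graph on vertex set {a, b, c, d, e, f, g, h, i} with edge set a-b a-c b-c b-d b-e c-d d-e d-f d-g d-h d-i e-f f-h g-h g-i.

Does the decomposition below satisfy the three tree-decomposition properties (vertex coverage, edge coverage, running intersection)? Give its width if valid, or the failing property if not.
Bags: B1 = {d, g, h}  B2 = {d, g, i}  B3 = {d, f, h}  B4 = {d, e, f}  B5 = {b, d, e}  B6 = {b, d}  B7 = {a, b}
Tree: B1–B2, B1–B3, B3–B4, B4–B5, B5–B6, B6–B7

A tree decomposition must satisfy three properties: every vertex lies in some bag; for every edge, both endpoints lie together in some bag; and for every vertex, the bags containing it form a connected subtree. Here vertex c appears in no bag, so the decomposition is invalid.

No — vertex c appears in no bag.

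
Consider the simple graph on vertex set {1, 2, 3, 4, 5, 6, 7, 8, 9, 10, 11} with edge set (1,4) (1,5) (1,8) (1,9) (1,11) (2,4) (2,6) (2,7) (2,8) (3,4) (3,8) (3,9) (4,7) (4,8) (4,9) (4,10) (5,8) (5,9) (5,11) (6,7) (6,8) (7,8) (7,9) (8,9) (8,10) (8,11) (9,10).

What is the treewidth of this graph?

3

A width-3 tree decomposition is:
Bags: B1 = {3, 4, 8, 9}  B2 = {1, 4, 8, 9}  B3 = {4, 7, 8, 9}  B4 = {4, 8, 9, 10}  B5 = {2, 4, 7, 8}  B6 = {1, 5, 8, 9}  B7 = {1, 5, 8, 11}  B8 = {2, 6, 7, 8}
Tree: B1–B2, B1–B3, B1–B4, B3–B5, B2–B6, B6–B7, B5–B8
The largest bag has 4 vertices, giving width 3; this decomposition certifies tw(G) ≤ 3. Conversely, {1, 5, 8, 11} is a clique of size 4, and the vertices of any clique must share a bag in every tree decomposition; so some bag has ≥ 4 vertices and tw(G) ≥ 3. Therefore the treewidth is 3.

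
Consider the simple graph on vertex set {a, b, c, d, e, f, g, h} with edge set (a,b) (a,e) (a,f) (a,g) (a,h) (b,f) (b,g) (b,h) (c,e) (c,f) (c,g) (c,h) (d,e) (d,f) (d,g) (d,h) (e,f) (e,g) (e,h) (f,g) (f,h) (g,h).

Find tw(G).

4

A width-4 tree decomposition is:
Bags: B1 = {d, e, f, g, h}  B2 = {a, e, f, g, h}  B3 = {c, e, f, g, h}  B4 = {a, b, f, g, h}
Tree: B1–B2, B1–B3, B2–B4
Every bag has size at most 5, so the width is 5 − 1 = 4 and tw(G) ≤ 4. On the other hand G contains the 5-clique {d, e, f, g, h}. A clique must lie in a single bag of any decomposition, so no decomposition can have width below 4. The upper and lower bounds meet at 4, so that is the treewidth.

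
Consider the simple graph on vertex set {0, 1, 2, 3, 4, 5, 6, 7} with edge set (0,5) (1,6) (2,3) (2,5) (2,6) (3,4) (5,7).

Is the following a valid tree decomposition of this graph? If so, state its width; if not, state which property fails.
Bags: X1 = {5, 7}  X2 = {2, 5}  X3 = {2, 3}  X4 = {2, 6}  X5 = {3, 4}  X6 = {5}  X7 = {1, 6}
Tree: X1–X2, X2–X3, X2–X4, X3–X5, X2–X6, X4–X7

No — vertex 0 appears in no bag.

A tree decomposition must satisfy three properties: every vertex lies in some bag; for every edge, both endpoints lie together in some bag; and for every vertex, the bags containing it form a connected subtree. Here vertex 0 appears in no bag, so the decomposition is invalid.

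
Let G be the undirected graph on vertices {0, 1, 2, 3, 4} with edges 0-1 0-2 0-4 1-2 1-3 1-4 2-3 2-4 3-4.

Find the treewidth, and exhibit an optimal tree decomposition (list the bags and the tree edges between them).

Every bag has size at most 4, so the width is 4 − 1 = 3 and tw(G) ≤ 3. For the lower bound, the 4 vertices {0, 1, 2, 4} are pairwise adjacent, and any tree decomposition puts a clique entirely inside one bag — forcing width ≥ 3. Therefore the treewidth is 3.

Treewidth 3.
Bags: B1 = {0, 1, 2, 4}  B2 = {1, 2, 3, 4}
Tree: B1–B2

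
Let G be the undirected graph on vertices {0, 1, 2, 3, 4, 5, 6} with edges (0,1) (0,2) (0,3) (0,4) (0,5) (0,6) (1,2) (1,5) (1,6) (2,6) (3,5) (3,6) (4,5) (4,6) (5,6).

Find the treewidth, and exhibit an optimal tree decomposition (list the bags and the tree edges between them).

Every bag has size at most 4, so the width is 4 − 1 = 3 and tw(G) ≤ 3. On the other hand G contains the 4-clique {0, 1, 2, 6}. A clique must lie in a single bag of any decomposition, so no decomposition can have width below 3. Combining the bounds, tw(G) = 3.

Treewidth 3.
One such decomposition:
Bags: B1 = {0, 1, 2, 6}  B2 = {0, 1, 5, 6}  B3 = {0, 3, 5, 6}  B4 = {0, 4, 5, 6}
Tree: B1–B2, B2–B3, B3–B4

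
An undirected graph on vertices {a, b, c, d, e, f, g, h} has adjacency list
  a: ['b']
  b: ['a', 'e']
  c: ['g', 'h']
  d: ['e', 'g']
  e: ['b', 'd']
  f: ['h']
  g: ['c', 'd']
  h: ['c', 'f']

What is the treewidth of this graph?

1

A width-1 tree decomposition is:
Bags: B1 = {a, b}  B2 = {b, e}  B3 = {d, e}  B4 = {d, g}  B5 = {c, g}  B6 = {c, h}  B7 = {f, h}
Tree: B1–B2, B2–B3, B3–B4, B4–B5, B5–B6, B6–B7
Each bag holds 2 vertices, so the decomposition has width 1, which upper-bounds the treewidth. Since G has at least one edge (e.g. a–b), it is not an edgeless graph, so tw(G) ≥ 1. Hence tw(G) = 1 exactly.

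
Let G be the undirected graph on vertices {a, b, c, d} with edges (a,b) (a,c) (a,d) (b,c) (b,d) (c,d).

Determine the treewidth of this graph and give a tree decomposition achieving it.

With just one bag of size 4, the width is 4 − 1 = 3, so tw(G) ≤ 3. For the lower bound, the 4 vertices {a, b, c, d} are pairwise adjacent, and any tree decomposition puts a clique entirely inside one bag — forcing width ≥ 3. Hence tw(G) = 3 exactly.

Treewidth 3.
One such decomposition:
Bags: B1 = {a, b, c, d}
Tree: (single bag)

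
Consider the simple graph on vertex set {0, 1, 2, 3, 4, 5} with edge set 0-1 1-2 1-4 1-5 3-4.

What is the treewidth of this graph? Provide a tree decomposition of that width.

The largest bag has 2 vertices, giving width 1; this decomposition certifies tw(G) ≤ 1. Any graph with an edge has treewidth ≥ 1, and G has the edge 1–0. Therefore the treewidth is 1.

Treewidth 1.
One optimal decomposition is:
Bags: B1 = {0, 1}  B2 = {1, 2}  B3 = {1, 4}  B4 = {1, 5}  B5 = {3, 4}
Tree: B1–B2, B2–B3, B3–B4, B3–B5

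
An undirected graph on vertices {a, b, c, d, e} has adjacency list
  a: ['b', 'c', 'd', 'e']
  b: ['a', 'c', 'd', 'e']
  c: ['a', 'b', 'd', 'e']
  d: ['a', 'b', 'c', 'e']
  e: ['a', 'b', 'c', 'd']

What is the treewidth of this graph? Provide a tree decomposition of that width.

Treewidth 4.
One optimal decomposition is:
Bags: B1 = {a, b, c, d, e}
Tree: (single bag)

A single bag containing all 5 vertices is trivially a valid decomposition of width 4. On the other hand G contains the 5-clique {a, b, c, d, e}. A clique must lie in a single bag of any decomposition, so no decomposition can have width below 4. Combining the bounds, tw(G) = 4.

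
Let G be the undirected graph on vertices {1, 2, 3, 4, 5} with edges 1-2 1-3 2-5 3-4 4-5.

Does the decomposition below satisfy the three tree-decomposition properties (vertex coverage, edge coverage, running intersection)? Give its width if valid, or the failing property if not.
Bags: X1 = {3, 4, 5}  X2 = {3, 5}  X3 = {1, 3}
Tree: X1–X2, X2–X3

No — vertex 2 appears in no bag.

A tree decomposition must satisfy three properties: every vertex lies in some bag; for every edge, both endpoints lie together in some bag; and for every vertex, the bags containing it form a connected subtree. Here vertex 2 appears in no bag, so the decomposition is invalid.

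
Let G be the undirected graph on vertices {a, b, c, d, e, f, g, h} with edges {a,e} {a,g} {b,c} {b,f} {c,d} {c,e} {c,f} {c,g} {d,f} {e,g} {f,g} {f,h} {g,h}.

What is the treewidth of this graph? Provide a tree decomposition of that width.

Every bag has size at most 3, so the width is 3 − 1 = 2 and tw(G) ≤ 2. Conversely, {a, e, g} is a clique of size 3, and the vertices of any clique must share a bag in every tree decomposition; so some bag has ≥ 3 vertices and tw(G) ≥ 2. Combining the bounds, tw(G) = 2.

Treewidth 2.
Bags: B1 = {c, e, g}  B2 = {c, f, g}  B3 = {c, d, f}  B4 = {f, g, h}  B5 = {b, c, f}  B6 = {a, e, g}
Tree: B1–B2, B2–B3, B2–B4, B2–B5, B1–B6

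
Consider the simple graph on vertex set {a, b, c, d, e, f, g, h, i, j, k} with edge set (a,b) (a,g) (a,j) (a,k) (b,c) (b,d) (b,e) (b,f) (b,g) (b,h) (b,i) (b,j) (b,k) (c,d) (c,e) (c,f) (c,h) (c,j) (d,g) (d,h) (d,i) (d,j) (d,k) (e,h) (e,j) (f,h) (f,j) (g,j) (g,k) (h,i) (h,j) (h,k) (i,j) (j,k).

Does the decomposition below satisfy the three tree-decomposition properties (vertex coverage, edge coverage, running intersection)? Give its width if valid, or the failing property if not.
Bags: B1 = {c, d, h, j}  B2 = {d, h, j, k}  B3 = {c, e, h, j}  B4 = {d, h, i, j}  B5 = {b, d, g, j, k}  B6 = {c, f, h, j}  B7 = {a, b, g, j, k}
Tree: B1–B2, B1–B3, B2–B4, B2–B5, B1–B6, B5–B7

A tree decomposition must satisfy three properties: every vertex lies in some bag; for every edge, both endpoints lie together in some bag; and for every vertex, the bags containing it form a connected subtree. Here edge (c,b) lies in no bag, so the decomposition is invalid.

No — edge (c,b) lies in no bag.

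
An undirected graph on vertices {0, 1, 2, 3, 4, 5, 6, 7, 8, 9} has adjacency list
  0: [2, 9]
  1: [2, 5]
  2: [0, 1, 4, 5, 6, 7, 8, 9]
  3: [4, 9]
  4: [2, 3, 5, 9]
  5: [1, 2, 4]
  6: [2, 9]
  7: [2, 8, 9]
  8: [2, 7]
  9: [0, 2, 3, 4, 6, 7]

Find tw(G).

A width-2 tree decomposition is:
Bags: B1 = {3, 4, 9}  B2 = {2, 4, 9}  B3 = {2, 4, 5}  B4 = {2, 7, 9}  B5 = {1, 2, 5}  B6 = {0, 2, 9}  B7 = {2, 7, 8}  B8 = {2, 6, 9}
Tree: B1–B2, B2–B3, B2–B4, B3–B5, B2–B6, B4–B7, B2–B8
Each bag holds 3 vertices, so the decomposition has width 2, which upper-bounds the treewidth. On the other hand G contains the 3-clique {2, 7, 8}. A clique must lie in a single bag of any decomposition, so no decomposition can have width below 2. Therefore the treewidth is 2.

2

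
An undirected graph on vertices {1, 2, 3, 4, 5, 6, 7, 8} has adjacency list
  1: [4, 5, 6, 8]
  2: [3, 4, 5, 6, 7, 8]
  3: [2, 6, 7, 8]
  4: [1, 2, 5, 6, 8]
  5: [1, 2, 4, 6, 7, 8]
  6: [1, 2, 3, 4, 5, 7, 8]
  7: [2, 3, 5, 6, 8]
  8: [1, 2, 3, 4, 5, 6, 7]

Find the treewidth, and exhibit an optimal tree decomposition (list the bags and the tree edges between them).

Treewidth 4.
One such decomposition:
Bags: B1 = {1, 4, 5, 6, 8}  B2 = {2, 4, 5, 6, 8}  B3 = {2, 5, 6, 7, 8}  B4 = {2, 3, 6, 7, 8}
Tree: B1–B2, B2–B3, B3–B4

Every bag has size at most 5, so the width is 5 − 1 = 4 and tw(G) ≤ 4. For the lower bound, the 5 vertices {1, 4, 5, 6, 8} are pairwise adjacent, and any tree decomposition puts a clique entirely inside one bag — forcing width ≥ 4. The upper and lower bounds meet at 4, so that is the treewidth.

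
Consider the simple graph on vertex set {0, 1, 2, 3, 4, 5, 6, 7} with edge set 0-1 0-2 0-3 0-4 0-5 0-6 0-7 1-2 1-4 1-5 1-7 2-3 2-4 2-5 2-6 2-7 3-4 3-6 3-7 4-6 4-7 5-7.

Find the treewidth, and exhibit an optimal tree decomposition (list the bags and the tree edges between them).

The largest bag has 5 vertices, giving width 4; this decomposition certifies tw(G) ≤ 4. For the lower bound, the 5 vertices {0, 1, 2, 4, 7} are pairwise adjacent, and any tree decomposition puts a clique entirely inside one bag — forcing width ≥ 4. Combining the bounds, tw(G) = 4.

Treewidth 4.
One optimal decomposition is:
Bags: B1 = {0, 2, 3, 4, 7}  B2 = {0, 2, 3, 4, 6}  B3 = {0, 1, 2, 4, 7}  B4 = {0, 1, 2, 5, 7}
Tree: B1–B2, B1–B3, B3–B4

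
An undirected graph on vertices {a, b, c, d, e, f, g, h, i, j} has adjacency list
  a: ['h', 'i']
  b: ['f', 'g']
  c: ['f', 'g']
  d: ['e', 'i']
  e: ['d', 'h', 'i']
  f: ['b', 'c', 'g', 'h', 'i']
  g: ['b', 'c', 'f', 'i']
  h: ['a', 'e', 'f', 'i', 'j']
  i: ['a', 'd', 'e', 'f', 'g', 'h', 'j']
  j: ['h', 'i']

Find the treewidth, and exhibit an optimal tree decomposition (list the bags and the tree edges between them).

Treewidth 2.
Bags: B1 = {e, h, i}  B2 = {a, h, i}  B3 = {f, h, i}  B4 = {h, i, j}  B5 = {f, g, i}  B6 = {c, f, g}  B7 = {d, e, i}  B8 = {b, f, g}
Tree: B1–B2, B2–B3, B3–B4, B3–B5, B5–B6, B1–B7, B5–B8

Each bag holds 3 vertices, so the decomposition has width 2, which upper-bounds the treewidth. For the lower bound, the 3 vertices {c, f, g} are pairwise adjacent, and any tree decomposition puts a clique entirely inside one bag — forcing width ≥ 2. Combining the bounds, tw(G) = 2.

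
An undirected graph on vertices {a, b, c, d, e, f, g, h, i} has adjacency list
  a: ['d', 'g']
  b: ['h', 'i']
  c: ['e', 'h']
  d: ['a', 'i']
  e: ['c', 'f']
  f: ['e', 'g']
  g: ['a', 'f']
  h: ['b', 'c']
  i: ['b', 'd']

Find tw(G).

2

A width-2 tree decomposition is:
Bags: B1 = {c, e, f}  B2 = {c, f, g}  B3 = {a, c, g}  B4 = {a, c, d}  B5 = {c, d, i}  B6 = {b, c, i}  B7 = {b, c, h}
Tree: B1–B2, B2–B3, B3–B4, B4–B5, B5–B6, B6–B7
Each bag holds 3 vertices, so the decomposition has width 2, which upper-bounds the treewidth. The edges c–e–f–g–a–d–i–b–h–c form a cycle, so G is not a tree and its treewidth is at least 2. Hence tw(G) = 2 exactly.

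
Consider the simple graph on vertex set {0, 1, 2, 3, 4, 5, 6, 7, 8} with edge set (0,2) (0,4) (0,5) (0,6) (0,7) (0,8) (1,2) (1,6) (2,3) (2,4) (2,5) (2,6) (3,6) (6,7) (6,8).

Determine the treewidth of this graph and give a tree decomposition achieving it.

The largest bag has 3 vertices, giving width 2; this decomposition certifies tw(G) ≤ 2. On the other hand G contains the 3-clique {0, 6, 8}. A clique must lie in a single bag of any decomposition, so no decomposition can have width below 2. Hence tw(G) = 2 exactly.

Treewidth 2.
Bags: B1 = {0, 2, 6}  B2 = {0, 6, 7}  B3 = {0, 2, 4}  B4 = {0, 6, 8}  B5 = {0, 2, 5}  B6 = {2, 3, 6}  B7 = {1, 2, 6}
Tree: B1–B2, B1–B3, B1–B4, B1–B5, B1–B6, B6–B7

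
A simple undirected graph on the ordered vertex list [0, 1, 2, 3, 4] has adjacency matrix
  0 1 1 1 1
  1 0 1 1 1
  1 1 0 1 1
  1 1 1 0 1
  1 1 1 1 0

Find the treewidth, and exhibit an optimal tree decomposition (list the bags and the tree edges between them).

Treewidth 4.
One optimal decomposition is:
Bags: B1 = {0, 1, 2, 3, 4}
Tree: (single bag)

With just one bag of size 5, the width is 5 − 1 = 4, so tw(G) ≤ 4. Conversely, {0, 1, 2, 3, 4} is a clique of size 5, and the vertices of any clique must share a bag in every tree decomposition; so some bag has ≥ 5 vertices and tw(G) ≥ 4. Therefore the treewidth is 4.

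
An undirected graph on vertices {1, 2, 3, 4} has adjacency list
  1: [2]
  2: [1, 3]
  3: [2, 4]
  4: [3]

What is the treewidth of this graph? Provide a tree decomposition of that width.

Treewidth 1.
One such decomposition:
Bags: B1 = {1, 2}  B2 = {2, 3}  B3 = {3, 4}
Tree: B1–B2, B2–B3

Each bag holds 2 vertices, so the decomposition has width 1, which upper-bounds the treewidth. Any graph with an edge has treewidth ≥ 1, and G has the edge 2–1. Therefore the treewidth is 1.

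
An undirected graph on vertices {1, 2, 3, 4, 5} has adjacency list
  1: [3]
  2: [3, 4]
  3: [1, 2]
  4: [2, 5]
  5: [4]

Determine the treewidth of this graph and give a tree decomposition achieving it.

The largest bag has 2 vertices, giving width 1; this decomposition certifies tw(G) ≤ 1. Since G has at least one edge (e.g. 1–3), it is not an edgeless graph, so tw(G) ≥ 1. Therefore the treewidth is 1.

Treewidth 1.
Bags: B1 = {1, 3}  B2 = {2, 3}  B3 = {2, 4}  B4 = {4, 5}
Tree: B1–B2, B2–B3, B3–B4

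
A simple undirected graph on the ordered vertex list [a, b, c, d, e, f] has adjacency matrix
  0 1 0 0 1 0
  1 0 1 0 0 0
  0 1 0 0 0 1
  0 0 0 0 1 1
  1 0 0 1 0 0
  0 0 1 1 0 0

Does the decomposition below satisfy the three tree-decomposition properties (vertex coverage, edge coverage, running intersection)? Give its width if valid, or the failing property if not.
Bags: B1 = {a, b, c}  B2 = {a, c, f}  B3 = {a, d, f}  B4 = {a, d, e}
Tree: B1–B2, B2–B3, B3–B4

Yes; width 2.

Every vertex of G appears in some bag (union = {a, b, c, d, e, f}); every edge is covered by a bag; and for each vertex v the set of bags containing v is connected in the bag tree. The decomposition is therefore valid. The largest bag has 3 vertices, so the width is 2.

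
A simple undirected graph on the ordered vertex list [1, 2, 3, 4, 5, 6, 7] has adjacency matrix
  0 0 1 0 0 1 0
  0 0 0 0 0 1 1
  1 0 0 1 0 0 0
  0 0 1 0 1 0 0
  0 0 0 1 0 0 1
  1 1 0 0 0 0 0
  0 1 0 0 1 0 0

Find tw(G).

2

A width-2 tree decomposition is:
Bags: B1 = {3, 4, 5}  B2 = {3, 5, 7}  B3 = {2, 3, 7}  B4 = {2, 3, 6}  B5 = {1, 3, 6}
Tree: B1–B2, B2–B3, B3–B4, B4–B5
Each bag holds 3 vertices, so the decomposition has width 2, which upper-bounds the treewidth. Since 3–4–5–7–2–6–1–3 is a cycle in G, G is not acyclic. Forests are exactly the graphs of treewidth ≤ 1, so tw(G) ≥ 2. Therefore the treewidth is 2.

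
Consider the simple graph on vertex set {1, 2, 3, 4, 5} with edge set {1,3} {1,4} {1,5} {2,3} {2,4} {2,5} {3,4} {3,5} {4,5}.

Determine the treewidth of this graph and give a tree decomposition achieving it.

Treewidth 3.
One such decomposition:
Bags: B1 = {1, 3, 4, 5}  B2 = {2, 3, 4, 5}
Tree: B1–B2

Each bag holds 4 vertices, so the decomposition has width 3, which upper-bounds the treewidth. For the lower bound, the 4 vertices {1, 3, 4, 5} are pairwise adjacent, and any tree decomposition puts a clique entirely inside one bag — forcing width ≥ 3. Combining the bounds, tw(G) = 3.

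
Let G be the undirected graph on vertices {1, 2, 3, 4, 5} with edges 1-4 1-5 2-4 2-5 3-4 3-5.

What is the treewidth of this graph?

2

A width-2 tree decomposition is:
Bags: B1 = {2, 4, 5}  B2 = {1, 4, 5}  B3 = {3, 4, 5}
Tree: B1–B2, B2–B3
Each bag holds 3 vertices, so the decomposition has width 2, which upper-bounds the treewidth. The edges 2–4–1–5–2 form a cycle, so G is not a tree and its treewidth is at least 2. Therefore the treewidth is 2.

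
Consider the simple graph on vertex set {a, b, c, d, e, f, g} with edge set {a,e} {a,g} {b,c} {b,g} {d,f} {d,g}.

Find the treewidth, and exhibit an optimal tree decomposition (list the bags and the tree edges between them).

Every bag has size at most 2, so the width is 2 − 1 = 1 and tw(G) ≤ 1. G has an edge, so its treewidth is at least 1. Combining the bounds, tw(G) = 1.

Treewidth 1.
Bags: B1 = {a, g}  B2 = {b, g}  B3 = {a, e}  B4 = {d, g}  B5 = {d, f}  B6 = {b, c}
Tree: B1–B2, B1–B3, B2–B4, B4–B5, B2–B6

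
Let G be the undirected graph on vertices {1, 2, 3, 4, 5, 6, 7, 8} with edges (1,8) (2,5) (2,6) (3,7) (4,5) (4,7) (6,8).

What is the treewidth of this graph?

1

A width-1 tree decomposition is:
Bags: B1 = {1, 8}  B2 = {6, 8}  B3 = {2, 6}  B4 = {2, 5}  B5 = {4, 5}  B6 = {4, 7}  B7 = {3, 7}
Tree: B1–B2, B2–B3, B3–B4, B4–B5, B5–B6, B6–B7
Every bag has size at most 2, so the width is 2 − 1 = 1 and tw(G) ≤ 1. G has an edge, so its treewidth is at least 1. The upper and lower bounds meet at 1, so that is the treewidth.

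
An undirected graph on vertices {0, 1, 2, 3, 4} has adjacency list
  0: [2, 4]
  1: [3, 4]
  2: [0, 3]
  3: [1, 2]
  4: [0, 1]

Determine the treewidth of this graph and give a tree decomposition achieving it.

The largest bag has 3 vertices, giving width 2; this decomposition certifies tw(G) ≤ 2. For the lower bound, G contains the cycle 1–4–0–2–3–1, so G is not a forest; only forests have treewidth ≤ 1, hence tw(G) ≥ 2. The upper and lower bounds meet at 2, so that is the treewidth.

Treewidth 2.
Bags: B1 = {0, 1, 4}  B2 = {0, 1, 2}  B3 = {1, 2, 3}
Tree: B1–B2, B2–B3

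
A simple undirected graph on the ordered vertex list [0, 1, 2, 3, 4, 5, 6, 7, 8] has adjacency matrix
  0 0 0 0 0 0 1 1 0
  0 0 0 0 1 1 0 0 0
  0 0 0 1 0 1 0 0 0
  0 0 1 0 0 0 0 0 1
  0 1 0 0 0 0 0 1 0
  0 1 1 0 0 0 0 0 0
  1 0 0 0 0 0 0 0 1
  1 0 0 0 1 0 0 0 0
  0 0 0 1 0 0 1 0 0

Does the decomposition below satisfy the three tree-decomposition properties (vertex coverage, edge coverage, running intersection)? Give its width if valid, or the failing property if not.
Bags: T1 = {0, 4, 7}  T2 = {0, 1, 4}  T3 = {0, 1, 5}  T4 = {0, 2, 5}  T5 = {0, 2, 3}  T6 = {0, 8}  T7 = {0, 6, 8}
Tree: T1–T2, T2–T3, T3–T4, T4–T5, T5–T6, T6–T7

No — edge (3,8) lies in no bag.

A tree decomposition must satisfy three properties: every vertex lies in some bag; for every edge, both endpoints lie together in some bag; and for every vertex, the bags containing it form a connected subtree. Here edge (3,8) lies in no bag, so the decomposition is invalid.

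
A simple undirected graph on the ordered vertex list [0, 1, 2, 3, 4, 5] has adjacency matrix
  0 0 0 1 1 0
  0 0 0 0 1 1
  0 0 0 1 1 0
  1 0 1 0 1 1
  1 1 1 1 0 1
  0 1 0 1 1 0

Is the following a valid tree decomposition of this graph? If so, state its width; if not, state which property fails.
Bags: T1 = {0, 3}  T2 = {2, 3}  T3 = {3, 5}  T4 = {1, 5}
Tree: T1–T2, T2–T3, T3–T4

No — vertex 4 appears in no bag.

A tree decomposition must satisfy three properties: every vertex lies in some bag; for every edge, both endpoints lie together in some bag; and for every vertex, the bags containing it form a connected subtree. Here vertex 4 appears in no bag, so the decomposition is invalid.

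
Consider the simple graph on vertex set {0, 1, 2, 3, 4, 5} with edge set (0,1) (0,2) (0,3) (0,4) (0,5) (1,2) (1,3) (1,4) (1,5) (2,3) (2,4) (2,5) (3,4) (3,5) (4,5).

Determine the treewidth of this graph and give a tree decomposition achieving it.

With just one bag of size 6, the width is 6 − 1 = 5, so tw(G) ≤ 5. On the other hand G contains the 6-clique {0, 1, 2, 3, 4, 5}. A clique must lie in a single bag of any decomposition, so no decomposition can have width below 5. Therefore the treewidth is 5.

Treewidth 5.
Bags: B1 = {0, 1, 2, 3, 4, 5}
Tree: (single bag)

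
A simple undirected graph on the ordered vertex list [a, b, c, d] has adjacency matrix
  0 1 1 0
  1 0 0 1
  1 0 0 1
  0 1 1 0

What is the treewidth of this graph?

A width-2 tree decomposition is:
Bags: B1 = {a, b, c}  B2 = {b, c, d}
Tree: B1–B2
The largest bag has 3 vertices, giving width 2; this decomposition certifies tw(G) ≤ 2. The edges c–a–b–d–c form a cycle, so G is not a tree and its treewidth is at least 2. Combining the bounds, tw(G) = 2.

2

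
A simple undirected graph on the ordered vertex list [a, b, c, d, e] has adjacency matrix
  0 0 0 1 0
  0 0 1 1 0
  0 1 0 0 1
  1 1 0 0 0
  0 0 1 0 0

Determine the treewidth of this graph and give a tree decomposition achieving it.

Every bag has size at most 2, so the width is 2 − 1 = 1 and tw(G) ≤ 1. Any graph with an edge has treewidth ≥ 1, and G has the edge b–d. Therefore the treewidth is 1.

Treewidth 1.
Bags: B1 = {b, d}  B2 = {a, d}  B3 = {b, c}  B4 = {c, e}
Tree: B1–B2, B1–B3, B3–B4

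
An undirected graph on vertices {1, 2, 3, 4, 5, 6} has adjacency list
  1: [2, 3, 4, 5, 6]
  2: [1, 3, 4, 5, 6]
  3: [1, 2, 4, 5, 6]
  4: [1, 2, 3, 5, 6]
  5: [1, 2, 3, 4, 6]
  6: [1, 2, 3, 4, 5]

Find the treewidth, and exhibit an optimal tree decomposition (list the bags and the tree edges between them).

With just one bag of size 6, the width is 6 − 1 = 5, so tw(G) ≤ 5. On the other hand G contains the 6-clique {1, 2, 3, 4, 5, 6}. A clique must lie in a single bag of any decomposition, so no decomposition can have width below 5. Therefore the treewidth is 5.

Treewidth 5.
One such decomposition:
Bags: B1 = {1, 2, 3, 4, 5, 6}
Tree: (single bag)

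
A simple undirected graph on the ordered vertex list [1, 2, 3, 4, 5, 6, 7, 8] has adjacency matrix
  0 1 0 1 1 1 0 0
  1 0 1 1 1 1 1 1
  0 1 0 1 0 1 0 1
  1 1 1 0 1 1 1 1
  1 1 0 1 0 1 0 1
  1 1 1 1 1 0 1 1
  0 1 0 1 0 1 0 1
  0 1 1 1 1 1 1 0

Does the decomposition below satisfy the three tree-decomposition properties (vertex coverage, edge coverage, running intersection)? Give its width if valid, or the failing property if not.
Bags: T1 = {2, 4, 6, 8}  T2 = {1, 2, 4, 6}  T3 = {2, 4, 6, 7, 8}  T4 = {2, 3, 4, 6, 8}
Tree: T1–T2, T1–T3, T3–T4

No — vertex 5 appears in no bag.

A tree decomposition must satisfy three properties: every vertex lies in some bag; for every edge, both endpoints lie together in some bag; and for every vertex, the bags containing it form a connected subtree. Here vertex 5 appears in no bag, so the decomposition is invalid.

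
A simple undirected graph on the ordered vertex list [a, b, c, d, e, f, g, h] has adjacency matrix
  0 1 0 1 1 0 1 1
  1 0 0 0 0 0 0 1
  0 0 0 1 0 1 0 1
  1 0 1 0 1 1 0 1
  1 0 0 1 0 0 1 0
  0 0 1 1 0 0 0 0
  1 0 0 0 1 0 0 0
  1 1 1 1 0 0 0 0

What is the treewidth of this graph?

A width-2 tree decomposition is:
Bags: B1 = {a, d, e}  B2 = {a, e, g}  B3 = {a, d, h}  B4 = {a, b, h}  B5 = {c, d, h}  B6 = {c, d, f}
Tree: B1–B2, B1–B3, B3–B4, B3–B5, B5–B6
Every bag has size at most 3, so the width is 3 − 1 = 2 and tw(G) ≤ 2. For the lower bound, the 3 vertices {a, d, e} are pairwise adjacent, and any tree decomposition puts a clique entirely inside one bag — forcing width ≥ 2. The upper and lower bounds meet at 2, so that is the treewidth.

2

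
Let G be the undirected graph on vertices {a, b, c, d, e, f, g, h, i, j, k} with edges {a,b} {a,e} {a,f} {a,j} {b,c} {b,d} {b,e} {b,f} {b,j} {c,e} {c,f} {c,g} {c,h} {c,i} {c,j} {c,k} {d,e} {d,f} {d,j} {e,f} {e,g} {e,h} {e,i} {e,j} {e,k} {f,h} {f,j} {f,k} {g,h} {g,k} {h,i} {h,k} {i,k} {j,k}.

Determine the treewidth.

A width-4 tree decomposition is:
Bags: B1 = {b, c, e, f, j}  B2 = {b, d, e, f, j}  B3 = {c, e, f, j, k}  B4 = {c, e, f, h, k}  B5 = {c, e, g, h, k}  B6 = {c, e, h, i, k}  B7 = {a, b, e, f, j}
Tree: B1–B2, B1–B3, B3–B4, B4–B5, B4–B6, B2–B7
The largest bag has 5 vertices, giving width 4; this decomposition certifies tw(G) ≤ 4. Conversely, {c, e, g, h, k} is a clique of size 5, and the vertices of any clique must share a bag in every tree decomposition; so some bag has ≥ 5 vertices and tw(G) ≥ 4. Hence tw(G) = 4 exactly.

4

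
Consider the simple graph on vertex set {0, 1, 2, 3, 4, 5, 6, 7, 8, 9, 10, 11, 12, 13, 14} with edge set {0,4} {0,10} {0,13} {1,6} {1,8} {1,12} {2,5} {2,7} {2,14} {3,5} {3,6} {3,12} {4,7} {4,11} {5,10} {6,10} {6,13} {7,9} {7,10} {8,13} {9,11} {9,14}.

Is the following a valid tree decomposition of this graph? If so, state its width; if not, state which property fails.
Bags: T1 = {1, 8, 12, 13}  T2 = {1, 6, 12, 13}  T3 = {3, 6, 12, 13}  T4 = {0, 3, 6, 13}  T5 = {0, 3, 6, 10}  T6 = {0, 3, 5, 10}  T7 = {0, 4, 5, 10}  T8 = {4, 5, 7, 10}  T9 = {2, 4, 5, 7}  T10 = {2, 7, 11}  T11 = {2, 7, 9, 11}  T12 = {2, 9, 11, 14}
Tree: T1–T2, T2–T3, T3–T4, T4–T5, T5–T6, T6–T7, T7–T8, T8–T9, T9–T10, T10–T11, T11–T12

A tree decomposition must satisfy three properties: every vertex lies in some bag; for every edge, both endpoints lie together in some bag; and for every vertex, the bags containing it form a connected subtree. Here edge (4,11) lies in no bag, so the decomposition is invalid.

No — edge (4,11) lies in no bag.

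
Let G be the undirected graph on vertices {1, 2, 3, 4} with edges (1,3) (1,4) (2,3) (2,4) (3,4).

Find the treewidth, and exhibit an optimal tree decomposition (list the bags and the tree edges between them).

Treewidth 2.
One such decomposition:
Bags: B1 = {2, 3, 4}  B2 = {1, 3, 4}
Tree: B1–B2

Every bag has size at most 3, so the width is 3 − 1 = 2 and tw(G) ≤ 2. For the lower bound, the 3 vertices {1, 3, 4} are pairwise adjacent, and any tree decomposition puts a clique entirely inside one bag — forcing width ≥ 2. Combining the bounds, tw(G) = 2.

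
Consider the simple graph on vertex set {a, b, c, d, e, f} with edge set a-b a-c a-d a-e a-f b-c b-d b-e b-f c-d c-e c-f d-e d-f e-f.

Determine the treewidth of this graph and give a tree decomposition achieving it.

Treewidth 5.
One such decomposition:
Bags: B1 = {a, b, c, d, e, f}
Tree: (single bag)

With just one bag of size 6, the width is 6 − 1 = 5, so tw(G) ≤ 5. Conversely, {a, b, c, d, e, f} is a clique of size 6, and the vertices of any clique must share a bag in every tree decomposition; so some bag has ≥ 6 vertices and tw(G) ≥ 5. Hence tw(G) = 5 exactly.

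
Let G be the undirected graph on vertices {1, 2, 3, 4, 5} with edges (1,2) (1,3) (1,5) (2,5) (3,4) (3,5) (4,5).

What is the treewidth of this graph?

A width-2 tree decomposition is:
Bags: B1 = {1, 3, 5}  B2 = {3, 4, 5}  B3 = {1, 2, 5}
Tree: B1–B2, B1–B3
Each bag holds 3 vertices, so the decomposition has width 2, which upper-bounds the treewidth. For the lower bound, the 3 vertices {1, 2, 5} are pairwise adjacent, and any tree decomposition puts a clique entirely inside one bag — forcing width ≥ 2. Hence tw(G) = 2 exactly.

2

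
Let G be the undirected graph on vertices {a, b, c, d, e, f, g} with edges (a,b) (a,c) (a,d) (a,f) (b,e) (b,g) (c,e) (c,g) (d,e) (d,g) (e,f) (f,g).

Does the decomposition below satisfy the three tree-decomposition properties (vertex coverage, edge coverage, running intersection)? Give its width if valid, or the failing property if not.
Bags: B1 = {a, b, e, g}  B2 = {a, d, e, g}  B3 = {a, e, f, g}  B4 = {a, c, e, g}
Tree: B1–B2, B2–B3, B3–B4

Vertex coverage: the bags together contain {a, b, c, d, e, f, g}, the full vertex set. Edge coverage: each edge of G has both endpoints in at least one bag. Running intersection: for every vertex, the bags containing it form a connected subtree. All three properties hold, so this is a valid tree decomposition of width max|bag| − 1 = 3, and hence tw(G) ≤ 3.

Yes; width 3.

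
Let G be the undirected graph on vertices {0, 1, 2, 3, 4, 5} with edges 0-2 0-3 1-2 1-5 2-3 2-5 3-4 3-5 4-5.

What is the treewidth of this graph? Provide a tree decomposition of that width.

The largest bag has 3 vertices, giving width 2; this decomposition certifies tw(G) ≤ 2. For the lower bound, the 3 vertices {1, 2, 5} are pairwise adjacent, and any tree decomposition puts a clique entirely inside one bag — forcing width ≥ 2. Combining the bounds, tw(G) = 2.

Treewidth 2.
Bags: B1 = {1, 2, 5}  B2 = {2, 3, 5}  B3 = {3, 4, 5}  B4 = {0, 2, 3}
Tree: B1–B2, B2–B3, B2–B4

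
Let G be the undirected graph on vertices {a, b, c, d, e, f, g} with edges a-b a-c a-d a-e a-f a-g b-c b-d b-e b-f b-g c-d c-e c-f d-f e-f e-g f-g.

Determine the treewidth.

A width-4 tree decomposition is:
Bags: B1 = {a, b, c, e, f}  B2 = {a, b, e, f, g}  B3 = {a, b, c, d, f}
Tree: B1–B2, B1–B3
The largest bag has 5 vertices, giving width 4; this decomposition certifies tw(G) ≤ 4. On the other hand G contains the 5-clique {a, b, c, d, f}. A clique must lie in a single bag of any decomposition, so no decomposition can have width below 4. Therefore the treewidth is 4.

4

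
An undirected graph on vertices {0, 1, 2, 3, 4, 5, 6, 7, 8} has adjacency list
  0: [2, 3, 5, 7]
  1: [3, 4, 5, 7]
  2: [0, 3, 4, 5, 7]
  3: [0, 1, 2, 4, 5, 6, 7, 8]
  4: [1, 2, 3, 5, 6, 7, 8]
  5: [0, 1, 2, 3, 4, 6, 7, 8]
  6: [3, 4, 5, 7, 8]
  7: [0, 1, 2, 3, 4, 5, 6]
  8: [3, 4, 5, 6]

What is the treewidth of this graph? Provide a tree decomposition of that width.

Every bag has size at most 5, so the width is 5 − 1 = 4 and tw(G) ≤ 4. For the lower bound, the 5 vertices {0, 2, 3, 5, 7} are pairwise adjacent, and any tree decomposition puts a clique entirely inside one bag — forcing width ≥ 4. Therefore the treewidth is 4.

Treewidth 4.
One optimal decomposition is:
Bags: B1 = {1, 3, 4, 5, 7}  B2 = {3, 4, 5, 6, 7}  B3 = {3, 4, 5, 6, 8}  B4 = {2, 3, 4, 5, 7}  B5 = {0, 2, 3, 5, 7}
Tree: B1–B2, B2–B3, B2–B4, B4–B5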